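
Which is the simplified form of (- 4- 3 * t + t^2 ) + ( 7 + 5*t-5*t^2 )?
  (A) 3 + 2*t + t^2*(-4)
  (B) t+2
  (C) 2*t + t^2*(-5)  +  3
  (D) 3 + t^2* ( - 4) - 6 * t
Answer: A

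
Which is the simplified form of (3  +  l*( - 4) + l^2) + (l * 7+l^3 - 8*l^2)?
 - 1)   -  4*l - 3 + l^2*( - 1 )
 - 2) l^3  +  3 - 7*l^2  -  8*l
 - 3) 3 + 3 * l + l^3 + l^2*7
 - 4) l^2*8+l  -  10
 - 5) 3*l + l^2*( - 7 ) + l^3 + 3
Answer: 5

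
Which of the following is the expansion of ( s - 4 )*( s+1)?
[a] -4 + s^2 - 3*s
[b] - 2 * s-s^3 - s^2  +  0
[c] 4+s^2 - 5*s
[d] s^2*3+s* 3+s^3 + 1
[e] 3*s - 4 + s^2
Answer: a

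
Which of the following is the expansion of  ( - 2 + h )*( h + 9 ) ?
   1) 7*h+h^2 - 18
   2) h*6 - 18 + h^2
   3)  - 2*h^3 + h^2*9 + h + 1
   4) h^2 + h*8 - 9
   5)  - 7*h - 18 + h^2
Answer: 1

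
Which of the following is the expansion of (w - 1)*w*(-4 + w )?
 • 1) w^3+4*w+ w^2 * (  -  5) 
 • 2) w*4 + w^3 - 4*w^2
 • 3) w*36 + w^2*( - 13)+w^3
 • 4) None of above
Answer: 1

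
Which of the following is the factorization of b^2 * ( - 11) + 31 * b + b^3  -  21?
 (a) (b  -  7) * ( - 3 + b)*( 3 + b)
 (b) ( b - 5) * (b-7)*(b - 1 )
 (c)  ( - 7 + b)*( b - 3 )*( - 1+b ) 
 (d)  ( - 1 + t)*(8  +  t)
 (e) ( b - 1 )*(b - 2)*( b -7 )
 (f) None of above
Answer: c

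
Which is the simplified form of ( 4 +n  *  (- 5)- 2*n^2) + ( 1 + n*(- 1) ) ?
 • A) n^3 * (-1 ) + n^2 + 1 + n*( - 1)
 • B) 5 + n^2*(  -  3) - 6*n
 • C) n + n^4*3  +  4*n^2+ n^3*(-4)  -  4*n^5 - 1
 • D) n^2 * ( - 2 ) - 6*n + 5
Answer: D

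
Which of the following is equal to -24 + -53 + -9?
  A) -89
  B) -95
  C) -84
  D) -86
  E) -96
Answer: D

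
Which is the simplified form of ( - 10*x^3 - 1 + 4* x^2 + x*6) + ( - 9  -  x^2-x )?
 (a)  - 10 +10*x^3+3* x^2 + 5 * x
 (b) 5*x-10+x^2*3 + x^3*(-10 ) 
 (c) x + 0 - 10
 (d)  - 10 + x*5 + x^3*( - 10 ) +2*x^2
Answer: b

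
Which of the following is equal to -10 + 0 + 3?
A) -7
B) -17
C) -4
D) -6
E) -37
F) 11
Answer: A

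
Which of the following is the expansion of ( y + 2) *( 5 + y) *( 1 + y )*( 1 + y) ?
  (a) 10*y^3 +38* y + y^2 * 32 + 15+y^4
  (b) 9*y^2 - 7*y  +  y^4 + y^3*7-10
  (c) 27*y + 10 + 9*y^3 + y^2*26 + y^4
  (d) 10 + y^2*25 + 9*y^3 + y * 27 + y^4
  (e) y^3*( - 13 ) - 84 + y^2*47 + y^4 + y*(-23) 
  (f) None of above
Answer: d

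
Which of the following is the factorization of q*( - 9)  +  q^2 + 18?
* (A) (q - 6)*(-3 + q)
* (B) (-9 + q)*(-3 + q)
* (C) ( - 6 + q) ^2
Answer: A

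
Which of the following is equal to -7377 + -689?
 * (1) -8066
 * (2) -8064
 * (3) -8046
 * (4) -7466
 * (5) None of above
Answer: 1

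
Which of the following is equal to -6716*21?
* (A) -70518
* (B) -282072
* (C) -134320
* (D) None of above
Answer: D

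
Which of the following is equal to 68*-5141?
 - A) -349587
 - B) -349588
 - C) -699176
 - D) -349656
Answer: B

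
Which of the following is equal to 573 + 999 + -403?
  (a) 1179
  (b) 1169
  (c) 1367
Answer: b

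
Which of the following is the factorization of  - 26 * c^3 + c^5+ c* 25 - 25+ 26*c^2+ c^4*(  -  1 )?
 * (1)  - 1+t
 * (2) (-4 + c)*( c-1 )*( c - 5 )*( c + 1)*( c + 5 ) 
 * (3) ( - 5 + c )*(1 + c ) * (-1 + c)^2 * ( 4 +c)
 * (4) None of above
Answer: 4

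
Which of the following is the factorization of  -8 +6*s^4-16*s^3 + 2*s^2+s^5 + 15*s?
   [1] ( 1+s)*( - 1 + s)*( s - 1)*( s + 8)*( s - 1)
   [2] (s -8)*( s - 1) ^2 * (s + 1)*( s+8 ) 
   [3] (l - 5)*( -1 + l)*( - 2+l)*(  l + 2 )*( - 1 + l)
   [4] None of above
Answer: 1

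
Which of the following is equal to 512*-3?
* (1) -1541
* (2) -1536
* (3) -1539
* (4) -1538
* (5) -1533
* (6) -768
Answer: 2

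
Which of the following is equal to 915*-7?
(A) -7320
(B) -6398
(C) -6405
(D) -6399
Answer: C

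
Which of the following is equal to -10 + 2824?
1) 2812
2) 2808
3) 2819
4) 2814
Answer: 4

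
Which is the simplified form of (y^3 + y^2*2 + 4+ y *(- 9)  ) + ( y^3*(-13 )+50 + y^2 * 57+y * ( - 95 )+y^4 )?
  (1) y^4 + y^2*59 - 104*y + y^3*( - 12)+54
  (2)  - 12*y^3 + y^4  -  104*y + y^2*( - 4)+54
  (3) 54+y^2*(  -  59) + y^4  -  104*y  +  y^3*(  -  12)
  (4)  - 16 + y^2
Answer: 1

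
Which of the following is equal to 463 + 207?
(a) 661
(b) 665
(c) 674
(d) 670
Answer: d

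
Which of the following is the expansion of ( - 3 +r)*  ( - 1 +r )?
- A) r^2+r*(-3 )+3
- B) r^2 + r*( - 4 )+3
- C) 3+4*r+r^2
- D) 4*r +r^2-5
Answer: B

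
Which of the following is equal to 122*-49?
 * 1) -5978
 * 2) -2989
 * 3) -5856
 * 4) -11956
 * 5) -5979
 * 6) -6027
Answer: 1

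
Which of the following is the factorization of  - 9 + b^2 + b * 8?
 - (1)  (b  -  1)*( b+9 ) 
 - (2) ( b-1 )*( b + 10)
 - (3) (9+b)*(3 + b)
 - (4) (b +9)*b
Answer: 1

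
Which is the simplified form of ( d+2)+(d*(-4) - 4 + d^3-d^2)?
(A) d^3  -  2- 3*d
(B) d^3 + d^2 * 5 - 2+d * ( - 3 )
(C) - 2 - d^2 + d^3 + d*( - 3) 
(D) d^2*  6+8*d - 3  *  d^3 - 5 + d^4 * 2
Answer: C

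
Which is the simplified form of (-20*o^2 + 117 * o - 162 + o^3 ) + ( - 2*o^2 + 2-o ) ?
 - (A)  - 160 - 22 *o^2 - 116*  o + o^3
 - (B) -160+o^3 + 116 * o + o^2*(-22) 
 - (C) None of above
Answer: B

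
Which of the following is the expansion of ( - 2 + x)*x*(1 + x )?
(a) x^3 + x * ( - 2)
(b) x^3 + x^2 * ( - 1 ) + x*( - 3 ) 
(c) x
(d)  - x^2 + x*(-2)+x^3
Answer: d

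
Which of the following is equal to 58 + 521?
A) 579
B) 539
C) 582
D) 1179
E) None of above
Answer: A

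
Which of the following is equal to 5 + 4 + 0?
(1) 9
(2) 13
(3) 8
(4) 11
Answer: 1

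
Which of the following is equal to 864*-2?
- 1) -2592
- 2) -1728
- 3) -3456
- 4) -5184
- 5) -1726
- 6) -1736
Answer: 2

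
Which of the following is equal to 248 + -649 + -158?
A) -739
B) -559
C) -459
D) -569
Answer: B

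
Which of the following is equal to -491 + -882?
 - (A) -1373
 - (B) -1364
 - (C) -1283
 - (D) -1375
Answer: A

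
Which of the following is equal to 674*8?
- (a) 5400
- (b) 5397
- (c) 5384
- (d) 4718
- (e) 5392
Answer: e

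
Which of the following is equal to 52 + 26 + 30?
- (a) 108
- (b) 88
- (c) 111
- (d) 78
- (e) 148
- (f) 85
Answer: a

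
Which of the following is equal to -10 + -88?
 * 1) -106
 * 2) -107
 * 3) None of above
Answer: 3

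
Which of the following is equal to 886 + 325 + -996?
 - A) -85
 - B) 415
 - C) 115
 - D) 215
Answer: D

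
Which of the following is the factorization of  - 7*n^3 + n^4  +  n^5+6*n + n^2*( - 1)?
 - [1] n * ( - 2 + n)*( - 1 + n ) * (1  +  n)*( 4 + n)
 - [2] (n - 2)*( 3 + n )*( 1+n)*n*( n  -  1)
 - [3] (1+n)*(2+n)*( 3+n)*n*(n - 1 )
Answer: 2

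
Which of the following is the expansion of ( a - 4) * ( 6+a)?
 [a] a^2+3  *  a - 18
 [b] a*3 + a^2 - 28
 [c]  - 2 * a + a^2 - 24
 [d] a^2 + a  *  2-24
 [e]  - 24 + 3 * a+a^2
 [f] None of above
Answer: d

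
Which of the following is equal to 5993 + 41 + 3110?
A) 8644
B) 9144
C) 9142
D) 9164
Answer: B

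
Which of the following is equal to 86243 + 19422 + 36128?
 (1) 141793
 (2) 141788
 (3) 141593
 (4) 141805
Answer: 1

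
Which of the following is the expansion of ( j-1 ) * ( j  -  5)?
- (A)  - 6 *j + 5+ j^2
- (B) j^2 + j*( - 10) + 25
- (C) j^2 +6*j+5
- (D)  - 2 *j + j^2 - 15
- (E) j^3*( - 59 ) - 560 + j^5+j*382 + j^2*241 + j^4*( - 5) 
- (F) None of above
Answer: A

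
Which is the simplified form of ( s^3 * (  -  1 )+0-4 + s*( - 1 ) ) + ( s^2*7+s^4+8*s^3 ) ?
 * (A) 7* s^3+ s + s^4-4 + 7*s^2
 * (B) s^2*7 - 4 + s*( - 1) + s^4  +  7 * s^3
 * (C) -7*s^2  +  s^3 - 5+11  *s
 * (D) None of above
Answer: B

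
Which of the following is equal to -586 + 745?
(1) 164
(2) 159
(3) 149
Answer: 2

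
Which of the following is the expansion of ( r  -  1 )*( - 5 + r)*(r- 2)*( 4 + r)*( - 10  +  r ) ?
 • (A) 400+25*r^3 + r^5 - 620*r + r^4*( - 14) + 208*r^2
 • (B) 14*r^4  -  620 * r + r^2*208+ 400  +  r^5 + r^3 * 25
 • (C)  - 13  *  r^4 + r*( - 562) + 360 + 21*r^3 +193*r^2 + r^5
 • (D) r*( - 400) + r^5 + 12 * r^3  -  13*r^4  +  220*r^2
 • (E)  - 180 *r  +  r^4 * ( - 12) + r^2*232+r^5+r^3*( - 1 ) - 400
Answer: A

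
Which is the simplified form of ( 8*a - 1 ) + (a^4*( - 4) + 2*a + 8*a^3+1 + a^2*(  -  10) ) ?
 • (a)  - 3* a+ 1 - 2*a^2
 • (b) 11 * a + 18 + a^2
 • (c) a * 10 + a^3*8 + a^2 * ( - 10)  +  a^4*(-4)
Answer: c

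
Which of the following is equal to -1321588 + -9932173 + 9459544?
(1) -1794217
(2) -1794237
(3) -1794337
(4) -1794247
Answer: 1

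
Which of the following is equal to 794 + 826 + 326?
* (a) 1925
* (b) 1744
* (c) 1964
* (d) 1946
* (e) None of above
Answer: d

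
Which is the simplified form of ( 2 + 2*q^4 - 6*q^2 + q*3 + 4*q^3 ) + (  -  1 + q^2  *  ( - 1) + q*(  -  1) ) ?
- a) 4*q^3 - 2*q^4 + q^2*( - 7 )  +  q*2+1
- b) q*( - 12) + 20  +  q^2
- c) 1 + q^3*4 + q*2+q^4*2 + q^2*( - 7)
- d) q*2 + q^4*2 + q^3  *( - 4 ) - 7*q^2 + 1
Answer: c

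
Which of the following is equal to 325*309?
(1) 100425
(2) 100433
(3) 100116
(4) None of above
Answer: 1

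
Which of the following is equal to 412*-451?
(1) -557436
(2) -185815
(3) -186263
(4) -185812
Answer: 4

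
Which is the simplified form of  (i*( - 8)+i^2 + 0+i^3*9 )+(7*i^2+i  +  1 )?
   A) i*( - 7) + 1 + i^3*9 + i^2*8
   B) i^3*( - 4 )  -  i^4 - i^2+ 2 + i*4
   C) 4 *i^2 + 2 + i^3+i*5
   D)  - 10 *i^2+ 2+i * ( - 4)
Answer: A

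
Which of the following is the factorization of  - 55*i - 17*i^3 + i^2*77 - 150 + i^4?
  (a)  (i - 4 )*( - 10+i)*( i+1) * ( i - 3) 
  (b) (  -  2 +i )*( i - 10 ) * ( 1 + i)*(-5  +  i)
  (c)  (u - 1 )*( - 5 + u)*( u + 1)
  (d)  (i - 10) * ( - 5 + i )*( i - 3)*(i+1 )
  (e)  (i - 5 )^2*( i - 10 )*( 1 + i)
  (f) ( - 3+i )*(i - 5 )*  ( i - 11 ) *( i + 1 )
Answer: d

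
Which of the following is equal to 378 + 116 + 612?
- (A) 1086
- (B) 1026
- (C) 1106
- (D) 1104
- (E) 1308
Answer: C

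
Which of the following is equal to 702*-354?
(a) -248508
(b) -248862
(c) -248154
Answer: a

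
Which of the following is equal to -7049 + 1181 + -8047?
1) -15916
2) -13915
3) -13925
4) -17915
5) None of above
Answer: 2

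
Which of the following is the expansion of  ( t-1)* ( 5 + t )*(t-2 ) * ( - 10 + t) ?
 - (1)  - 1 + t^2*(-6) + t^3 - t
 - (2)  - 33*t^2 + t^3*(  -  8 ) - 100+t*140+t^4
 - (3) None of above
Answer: 2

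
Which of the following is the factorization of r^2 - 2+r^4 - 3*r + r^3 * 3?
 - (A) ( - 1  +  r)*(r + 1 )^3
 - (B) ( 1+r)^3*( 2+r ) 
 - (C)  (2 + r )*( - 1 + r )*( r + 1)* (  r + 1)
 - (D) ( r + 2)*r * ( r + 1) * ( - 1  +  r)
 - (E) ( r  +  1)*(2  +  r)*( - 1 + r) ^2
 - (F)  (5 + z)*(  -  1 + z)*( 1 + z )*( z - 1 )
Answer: C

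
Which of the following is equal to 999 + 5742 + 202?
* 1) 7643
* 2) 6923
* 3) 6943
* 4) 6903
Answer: 3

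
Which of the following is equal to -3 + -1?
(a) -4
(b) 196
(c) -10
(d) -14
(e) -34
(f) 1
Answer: a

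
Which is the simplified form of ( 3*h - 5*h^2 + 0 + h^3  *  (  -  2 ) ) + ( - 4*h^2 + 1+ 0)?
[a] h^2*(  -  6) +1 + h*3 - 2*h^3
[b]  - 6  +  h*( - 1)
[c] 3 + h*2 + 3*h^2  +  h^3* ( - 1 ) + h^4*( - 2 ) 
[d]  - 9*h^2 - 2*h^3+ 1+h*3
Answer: d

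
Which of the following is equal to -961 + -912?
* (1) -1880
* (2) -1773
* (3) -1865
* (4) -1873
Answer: 4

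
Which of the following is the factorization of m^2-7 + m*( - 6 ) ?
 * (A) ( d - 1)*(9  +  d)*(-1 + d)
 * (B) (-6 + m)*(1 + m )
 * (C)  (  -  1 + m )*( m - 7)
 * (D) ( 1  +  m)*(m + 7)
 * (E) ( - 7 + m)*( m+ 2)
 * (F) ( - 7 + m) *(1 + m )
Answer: F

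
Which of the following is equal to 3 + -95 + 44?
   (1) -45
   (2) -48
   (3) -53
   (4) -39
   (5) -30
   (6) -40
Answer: 2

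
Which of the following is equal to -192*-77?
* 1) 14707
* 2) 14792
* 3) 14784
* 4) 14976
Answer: 3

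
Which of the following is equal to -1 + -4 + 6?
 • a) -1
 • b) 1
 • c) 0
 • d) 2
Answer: b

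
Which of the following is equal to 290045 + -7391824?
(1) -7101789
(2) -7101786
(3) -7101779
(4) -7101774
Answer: 3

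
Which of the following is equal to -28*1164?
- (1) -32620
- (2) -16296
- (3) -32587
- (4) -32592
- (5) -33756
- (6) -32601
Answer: 4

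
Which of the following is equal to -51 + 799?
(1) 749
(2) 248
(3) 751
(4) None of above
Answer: 4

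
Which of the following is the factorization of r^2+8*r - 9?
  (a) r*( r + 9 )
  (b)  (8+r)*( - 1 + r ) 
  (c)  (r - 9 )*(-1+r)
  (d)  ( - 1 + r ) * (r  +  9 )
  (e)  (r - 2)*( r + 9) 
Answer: d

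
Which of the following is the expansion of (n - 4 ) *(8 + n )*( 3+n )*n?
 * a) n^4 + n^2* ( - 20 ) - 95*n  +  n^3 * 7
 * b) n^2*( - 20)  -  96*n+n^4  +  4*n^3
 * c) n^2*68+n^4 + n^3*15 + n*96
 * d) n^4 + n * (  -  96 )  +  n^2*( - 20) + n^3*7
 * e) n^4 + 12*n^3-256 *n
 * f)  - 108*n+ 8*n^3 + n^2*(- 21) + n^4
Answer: d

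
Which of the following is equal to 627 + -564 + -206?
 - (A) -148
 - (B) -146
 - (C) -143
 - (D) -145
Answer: C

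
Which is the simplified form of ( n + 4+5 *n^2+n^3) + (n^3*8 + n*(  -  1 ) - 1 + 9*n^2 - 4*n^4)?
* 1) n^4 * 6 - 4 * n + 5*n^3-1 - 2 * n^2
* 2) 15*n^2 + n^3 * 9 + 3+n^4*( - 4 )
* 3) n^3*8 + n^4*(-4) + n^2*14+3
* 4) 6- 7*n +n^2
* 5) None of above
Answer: 5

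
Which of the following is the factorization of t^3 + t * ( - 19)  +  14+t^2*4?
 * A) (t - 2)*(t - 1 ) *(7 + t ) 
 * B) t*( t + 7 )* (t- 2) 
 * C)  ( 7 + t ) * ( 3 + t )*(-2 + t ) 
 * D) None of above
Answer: A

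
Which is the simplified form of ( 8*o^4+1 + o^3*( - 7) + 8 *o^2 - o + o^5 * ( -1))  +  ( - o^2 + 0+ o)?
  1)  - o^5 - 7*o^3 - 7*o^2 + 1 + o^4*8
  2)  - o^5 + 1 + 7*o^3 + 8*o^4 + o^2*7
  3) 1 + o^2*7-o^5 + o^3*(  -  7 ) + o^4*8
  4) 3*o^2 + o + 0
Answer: 3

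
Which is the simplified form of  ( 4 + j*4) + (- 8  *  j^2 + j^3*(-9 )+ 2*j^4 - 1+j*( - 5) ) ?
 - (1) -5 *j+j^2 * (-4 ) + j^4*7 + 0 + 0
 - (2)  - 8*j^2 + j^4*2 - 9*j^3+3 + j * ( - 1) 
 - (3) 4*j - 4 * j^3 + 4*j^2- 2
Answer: 2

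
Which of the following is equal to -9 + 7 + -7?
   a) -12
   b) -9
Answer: b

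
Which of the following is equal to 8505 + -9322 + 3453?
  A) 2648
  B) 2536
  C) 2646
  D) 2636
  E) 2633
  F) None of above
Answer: D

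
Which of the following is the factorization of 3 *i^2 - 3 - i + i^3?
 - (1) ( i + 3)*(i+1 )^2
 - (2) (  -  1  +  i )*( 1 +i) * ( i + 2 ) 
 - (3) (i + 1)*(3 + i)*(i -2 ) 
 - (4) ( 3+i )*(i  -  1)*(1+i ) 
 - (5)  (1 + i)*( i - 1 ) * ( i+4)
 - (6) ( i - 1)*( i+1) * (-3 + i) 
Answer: 4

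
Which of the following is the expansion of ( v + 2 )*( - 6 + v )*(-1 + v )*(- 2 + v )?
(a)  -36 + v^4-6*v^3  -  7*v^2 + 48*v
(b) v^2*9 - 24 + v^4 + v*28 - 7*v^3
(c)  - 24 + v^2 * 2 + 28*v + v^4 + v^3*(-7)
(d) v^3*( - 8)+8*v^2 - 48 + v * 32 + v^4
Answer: c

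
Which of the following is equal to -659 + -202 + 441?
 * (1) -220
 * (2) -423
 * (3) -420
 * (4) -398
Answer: 3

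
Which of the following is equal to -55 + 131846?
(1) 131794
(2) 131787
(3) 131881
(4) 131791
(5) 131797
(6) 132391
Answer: 4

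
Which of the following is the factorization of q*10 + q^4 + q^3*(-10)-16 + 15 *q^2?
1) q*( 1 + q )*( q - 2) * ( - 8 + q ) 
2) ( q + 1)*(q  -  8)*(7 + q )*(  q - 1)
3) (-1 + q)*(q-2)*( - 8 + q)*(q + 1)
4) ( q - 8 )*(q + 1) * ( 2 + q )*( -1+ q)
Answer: 3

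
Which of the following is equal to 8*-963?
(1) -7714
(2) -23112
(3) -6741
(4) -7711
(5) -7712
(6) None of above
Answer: 6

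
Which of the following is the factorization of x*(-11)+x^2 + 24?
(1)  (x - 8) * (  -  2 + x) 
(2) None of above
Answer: 2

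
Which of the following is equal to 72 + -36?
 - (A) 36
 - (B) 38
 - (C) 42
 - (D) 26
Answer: A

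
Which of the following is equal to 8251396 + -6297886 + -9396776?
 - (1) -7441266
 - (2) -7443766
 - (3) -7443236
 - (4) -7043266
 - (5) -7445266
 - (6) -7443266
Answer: 6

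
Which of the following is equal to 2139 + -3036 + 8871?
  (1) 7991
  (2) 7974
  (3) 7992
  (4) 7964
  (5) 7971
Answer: 2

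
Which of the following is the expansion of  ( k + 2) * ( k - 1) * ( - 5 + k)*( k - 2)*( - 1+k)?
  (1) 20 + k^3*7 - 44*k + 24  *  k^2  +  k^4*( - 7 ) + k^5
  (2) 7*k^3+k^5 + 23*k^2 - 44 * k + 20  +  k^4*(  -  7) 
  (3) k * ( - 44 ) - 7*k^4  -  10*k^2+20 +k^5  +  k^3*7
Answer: 2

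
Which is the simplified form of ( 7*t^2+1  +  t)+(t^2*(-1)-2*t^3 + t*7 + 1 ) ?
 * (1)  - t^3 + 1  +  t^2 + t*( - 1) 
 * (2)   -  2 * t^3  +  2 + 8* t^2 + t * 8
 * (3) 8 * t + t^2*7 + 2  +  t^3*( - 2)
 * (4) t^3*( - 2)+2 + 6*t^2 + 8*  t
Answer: 4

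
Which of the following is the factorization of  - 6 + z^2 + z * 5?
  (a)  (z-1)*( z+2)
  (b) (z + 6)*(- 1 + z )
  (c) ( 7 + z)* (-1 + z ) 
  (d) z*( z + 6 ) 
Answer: b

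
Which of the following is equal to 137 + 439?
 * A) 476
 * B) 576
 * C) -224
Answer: B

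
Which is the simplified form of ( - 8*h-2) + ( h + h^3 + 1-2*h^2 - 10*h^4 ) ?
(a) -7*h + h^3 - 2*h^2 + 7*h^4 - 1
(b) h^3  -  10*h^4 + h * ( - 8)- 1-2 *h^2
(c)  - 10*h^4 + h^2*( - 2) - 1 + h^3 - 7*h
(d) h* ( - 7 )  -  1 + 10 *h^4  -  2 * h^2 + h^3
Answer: c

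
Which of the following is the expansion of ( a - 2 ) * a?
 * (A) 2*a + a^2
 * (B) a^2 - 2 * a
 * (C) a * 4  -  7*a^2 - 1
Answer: B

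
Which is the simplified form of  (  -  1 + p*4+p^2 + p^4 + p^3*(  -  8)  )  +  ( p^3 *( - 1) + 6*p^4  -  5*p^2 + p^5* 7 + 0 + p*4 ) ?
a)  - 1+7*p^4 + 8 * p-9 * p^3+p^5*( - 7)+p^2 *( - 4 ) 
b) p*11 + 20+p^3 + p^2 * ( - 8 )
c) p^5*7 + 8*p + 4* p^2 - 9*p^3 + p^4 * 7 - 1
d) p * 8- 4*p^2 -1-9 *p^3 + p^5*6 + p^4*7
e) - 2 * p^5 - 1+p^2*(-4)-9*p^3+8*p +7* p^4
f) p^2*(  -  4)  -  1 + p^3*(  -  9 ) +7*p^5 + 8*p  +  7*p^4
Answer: f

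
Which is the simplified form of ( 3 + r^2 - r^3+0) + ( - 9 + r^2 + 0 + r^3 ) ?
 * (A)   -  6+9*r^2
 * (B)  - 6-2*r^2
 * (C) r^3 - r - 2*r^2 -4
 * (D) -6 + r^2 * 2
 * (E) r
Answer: D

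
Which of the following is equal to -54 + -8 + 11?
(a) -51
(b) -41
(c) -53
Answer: a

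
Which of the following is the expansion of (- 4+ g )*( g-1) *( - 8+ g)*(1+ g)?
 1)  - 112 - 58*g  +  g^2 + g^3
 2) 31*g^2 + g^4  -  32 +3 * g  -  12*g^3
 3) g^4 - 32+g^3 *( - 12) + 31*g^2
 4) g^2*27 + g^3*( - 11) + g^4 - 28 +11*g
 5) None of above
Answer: 5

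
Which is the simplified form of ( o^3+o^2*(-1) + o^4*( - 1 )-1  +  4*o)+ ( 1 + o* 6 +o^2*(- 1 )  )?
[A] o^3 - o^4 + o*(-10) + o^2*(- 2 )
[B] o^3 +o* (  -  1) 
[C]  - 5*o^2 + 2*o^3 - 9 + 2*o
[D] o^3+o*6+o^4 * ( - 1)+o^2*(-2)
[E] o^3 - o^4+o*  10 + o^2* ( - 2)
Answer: E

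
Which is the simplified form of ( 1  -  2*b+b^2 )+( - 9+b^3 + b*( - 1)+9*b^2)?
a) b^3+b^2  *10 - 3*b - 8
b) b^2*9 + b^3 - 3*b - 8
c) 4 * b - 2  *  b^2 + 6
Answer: a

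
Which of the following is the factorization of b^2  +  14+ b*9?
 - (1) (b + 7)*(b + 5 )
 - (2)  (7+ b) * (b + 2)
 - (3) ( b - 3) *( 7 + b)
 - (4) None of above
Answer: 2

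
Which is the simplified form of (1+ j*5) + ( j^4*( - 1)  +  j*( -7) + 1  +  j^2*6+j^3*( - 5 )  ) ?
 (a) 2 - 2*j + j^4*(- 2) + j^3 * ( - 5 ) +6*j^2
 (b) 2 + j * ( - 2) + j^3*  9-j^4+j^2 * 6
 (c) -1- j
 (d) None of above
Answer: d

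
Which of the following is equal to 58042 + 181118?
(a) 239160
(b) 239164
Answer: a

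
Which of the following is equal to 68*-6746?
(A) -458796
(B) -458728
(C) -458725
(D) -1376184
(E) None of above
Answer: B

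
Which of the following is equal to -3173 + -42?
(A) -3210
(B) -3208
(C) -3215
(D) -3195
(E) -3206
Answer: C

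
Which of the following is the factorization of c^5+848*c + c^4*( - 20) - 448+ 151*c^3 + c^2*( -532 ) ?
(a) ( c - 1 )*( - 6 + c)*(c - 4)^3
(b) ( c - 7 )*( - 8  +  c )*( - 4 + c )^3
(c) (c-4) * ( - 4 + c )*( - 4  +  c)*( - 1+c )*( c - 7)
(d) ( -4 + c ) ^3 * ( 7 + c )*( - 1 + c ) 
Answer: c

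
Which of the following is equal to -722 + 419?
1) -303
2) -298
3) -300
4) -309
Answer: 1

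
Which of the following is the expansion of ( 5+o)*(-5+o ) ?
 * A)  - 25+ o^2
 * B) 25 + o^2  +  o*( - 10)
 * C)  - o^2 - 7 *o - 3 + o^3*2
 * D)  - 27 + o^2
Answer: A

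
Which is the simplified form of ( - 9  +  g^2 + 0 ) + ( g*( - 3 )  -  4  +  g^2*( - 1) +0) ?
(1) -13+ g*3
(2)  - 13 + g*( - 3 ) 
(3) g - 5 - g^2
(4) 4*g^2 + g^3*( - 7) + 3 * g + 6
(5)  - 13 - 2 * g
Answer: 2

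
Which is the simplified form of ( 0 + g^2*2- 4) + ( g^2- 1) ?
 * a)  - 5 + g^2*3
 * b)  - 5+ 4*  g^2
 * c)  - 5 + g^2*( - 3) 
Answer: a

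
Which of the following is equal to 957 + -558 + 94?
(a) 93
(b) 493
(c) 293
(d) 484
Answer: b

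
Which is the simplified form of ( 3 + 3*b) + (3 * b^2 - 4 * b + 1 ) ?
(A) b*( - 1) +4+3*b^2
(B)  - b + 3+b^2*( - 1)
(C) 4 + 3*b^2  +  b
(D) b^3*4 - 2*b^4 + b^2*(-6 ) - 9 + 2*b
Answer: A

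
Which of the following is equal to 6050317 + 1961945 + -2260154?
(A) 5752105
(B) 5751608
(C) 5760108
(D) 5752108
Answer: D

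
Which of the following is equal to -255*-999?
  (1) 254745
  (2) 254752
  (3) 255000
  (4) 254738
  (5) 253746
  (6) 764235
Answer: 1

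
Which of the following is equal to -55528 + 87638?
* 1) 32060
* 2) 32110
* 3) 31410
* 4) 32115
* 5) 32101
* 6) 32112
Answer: 2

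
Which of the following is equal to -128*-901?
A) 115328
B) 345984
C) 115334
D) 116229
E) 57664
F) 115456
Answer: A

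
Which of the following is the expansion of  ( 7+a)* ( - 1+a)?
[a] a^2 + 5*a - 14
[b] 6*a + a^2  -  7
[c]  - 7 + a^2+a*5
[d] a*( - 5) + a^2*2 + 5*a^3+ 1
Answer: b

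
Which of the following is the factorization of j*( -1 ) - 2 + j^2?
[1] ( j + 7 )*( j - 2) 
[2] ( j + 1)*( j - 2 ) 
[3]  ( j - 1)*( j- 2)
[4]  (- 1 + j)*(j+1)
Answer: 2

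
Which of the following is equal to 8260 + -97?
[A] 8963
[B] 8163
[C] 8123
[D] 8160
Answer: B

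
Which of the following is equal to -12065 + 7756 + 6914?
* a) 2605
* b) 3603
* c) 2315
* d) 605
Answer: a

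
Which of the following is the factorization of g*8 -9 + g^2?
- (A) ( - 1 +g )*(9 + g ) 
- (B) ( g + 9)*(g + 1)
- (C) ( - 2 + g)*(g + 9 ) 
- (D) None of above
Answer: A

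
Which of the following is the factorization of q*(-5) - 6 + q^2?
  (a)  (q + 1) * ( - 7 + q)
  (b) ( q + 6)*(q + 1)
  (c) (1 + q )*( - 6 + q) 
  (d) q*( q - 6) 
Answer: c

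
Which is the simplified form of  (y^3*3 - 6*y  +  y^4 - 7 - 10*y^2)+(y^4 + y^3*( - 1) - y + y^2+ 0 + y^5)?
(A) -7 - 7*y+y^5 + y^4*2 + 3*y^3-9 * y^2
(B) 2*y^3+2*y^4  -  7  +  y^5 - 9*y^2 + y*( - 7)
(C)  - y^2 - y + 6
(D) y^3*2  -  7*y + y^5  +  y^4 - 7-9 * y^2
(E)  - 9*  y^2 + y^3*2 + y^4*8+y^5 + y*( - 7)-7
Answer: B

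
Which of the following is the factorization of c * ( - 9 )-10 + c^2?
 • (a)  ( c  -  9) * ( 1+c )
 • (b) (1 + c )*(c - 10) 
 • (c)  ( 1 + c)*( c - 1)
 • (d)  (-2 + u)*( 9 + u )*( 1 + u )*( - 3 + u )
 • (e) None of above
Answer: b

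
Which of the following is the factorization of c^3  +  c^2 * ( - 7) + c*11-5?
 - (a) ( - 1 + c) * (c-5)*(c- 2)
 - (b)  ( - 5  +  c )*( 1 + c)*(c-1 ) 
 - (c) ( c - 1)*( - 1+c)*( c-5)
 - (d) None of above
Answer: c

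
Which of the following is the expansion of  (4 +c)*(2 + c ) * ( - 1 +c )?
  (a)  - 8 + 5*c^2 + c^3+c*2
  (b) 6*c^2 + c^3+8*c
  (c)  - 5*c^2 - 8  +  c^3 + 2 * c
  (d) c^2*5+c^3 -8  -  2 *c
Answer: a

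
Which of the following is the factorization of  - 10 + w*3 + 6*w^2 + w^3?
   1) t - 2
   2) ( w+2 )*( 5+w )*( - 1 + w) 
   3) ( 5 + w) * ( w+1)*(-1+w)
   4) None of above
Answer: 2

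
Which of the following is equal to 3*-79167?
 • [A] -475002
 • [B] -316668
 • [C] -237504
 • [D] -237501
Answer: D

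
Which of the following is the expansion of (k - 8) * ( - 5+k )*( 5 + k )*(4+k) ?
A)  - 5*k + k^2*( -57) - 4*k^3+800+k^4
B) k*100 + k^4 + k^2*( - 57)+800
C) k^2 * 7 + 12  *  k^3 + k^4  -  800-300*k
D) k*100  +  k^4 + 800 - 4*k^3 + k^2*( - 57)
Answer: D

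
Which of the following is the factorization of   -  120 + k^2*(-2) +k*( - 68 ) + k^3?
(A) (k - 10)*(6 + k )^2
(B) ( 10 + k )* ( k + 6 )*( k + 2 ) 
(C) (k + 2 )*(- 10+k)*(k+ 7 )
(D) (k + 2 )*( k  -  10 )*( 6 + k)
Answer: D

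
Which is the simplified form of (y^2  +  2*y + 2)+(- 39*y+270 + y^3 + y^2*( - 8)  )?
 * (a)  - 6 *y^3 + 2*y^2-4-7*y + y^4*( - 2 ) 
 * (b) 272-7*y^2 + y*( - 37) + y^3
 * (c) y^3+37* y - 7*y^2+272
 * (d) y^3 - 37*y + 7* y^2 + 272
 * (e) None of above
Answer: b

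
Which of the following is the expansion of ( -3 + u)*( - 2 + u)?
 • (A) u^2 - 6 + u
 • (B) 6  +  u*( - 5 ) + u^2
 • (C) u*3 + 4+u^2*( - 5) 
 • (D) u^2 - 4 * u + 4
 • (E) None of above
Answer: B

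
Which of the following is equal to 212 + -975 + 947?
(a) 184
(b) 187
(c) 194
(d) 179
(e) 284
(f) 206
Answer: a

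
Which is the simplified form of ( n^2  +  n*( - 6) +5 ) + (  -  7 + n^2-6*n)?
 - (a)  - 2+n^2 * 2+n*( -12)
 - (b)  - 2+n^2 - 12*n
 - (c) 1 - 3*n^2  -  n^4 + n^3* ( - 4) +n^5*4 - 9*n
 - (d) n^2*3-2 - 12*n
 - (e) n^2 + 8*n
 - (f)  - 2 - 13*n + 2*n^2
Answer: a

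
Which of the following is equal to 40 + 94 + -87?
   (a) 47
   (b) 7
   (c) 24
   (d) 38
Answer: a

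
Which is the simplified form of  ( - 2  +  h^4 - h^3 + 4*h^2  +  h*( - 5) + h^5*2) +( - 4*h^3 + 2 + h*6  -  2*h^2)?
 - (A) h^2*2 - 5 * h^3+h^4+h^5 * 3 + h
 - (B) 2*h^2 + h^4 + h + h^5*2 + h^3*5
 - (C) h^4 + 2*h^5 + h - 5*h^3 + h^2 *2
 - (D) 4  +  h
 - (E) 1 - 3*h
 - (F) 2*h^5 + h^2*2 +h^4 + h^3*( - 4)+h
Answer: C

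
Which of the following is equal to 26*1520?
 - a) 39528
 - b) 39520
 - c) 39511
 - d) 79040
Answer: b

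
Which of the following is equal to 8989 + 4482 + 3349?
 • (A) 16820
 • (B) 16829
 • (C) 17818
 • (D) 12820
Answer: A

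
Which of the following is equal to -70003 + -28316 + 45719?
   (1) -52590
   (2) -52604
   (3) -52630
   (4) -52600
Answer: 4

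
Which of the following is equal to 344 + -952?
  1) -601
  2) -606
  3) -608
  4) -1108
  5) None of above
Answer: 3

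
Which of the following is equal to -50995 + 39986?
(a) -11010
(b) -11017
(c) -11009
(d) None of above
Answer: c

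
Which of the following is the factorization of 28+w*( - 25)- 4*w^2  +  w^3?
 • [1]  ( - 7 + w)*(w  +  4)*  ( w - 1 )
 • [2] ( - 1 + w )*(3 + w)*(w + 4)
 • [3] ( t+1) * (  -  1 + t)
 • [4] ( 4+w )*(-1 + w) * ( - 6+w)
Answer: 1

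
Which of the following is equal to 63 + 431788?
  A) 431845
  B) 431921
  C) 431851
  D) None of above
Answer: C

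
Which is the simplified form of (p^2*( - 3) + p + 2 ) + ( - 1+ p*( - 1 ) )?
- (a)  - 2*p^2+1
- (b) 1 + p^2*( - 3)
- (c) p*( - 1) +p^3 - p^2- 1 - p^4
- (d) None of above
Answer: b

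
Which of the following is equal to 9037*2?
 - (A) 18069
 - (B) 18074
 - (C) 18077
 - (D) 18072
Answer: B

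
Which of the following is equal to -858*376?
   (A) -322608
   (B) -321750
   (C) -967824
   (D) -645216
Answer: A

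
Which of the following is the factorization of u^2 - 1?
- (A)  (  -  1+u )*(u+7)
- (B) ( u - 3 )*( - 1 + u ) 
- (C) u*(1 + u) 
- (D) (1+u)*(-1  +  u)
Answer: D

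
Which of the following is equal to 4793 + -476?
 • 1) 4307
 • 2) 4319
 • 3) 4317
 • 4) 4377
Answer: 3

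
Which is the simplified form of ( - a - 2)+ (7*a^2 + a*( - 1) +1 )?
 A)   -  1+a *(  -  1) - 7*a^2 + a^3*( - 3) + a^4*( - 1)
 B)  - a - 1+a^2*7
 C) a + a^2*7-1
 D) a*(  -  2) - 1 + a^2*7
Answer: D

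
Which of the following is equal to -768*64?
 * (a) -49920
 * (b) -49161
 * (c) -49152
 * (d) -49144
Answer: c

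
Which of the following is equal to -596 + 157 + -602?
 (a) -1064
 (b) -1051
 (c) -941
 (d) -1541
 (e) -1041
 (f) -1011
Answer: e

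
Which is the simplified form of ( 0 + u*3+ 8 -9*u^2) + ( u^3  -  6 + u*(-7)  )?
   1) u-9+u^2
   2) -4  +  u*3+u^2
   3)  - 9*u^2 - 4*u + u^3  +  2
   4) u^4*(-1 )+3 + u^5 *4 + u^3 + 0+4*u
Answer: 3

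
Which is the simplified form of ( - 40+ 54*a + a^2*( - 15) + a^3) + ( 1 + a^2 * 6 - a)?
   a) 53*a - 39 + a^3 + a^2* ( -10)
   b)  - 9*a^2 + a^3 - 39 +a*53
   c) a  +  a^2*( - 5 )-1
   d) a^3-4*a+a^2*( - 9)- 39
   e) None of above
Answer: b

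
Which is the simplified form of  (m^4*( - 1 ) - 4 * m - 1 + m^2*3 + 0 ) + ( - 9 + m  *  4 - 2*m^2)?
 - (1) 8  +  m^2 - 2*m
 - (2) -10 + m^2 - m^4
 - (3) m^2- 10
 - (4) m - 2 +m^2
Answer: 2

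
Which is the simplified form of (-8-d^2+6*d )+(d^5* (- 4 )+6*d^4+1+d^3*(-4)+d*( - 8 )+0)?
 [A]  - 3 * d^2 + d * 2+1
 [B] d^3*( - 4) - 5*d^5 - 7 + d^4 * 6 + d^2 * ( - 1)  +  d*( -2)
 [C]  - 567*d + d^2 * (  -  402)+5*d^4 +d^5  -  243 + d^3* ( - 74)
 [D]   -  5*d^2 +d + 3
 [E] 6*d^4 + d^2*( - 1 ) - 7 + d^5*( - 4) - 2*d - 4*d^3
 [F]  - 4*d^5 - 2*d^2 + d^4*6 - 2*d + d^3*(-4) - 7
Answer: E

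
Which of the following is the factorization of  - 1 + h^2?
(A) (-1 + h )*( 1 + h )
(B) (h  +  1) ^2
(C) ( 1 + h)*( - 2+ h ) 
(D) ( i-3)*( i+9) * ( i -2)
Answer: A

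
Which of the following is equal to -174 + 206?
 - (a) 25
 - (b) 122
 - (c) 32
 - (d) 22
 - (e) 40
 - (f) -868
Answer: c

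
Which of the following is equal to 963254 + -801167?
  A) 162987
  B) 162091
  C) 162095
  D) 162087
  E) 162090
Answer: D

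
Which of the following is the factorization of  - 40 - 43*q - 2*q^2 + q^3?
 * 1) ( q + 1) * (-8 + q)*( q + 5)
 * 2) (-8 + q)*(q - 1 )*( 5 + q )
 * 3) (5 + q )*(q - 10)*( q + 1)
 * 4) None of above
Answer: 1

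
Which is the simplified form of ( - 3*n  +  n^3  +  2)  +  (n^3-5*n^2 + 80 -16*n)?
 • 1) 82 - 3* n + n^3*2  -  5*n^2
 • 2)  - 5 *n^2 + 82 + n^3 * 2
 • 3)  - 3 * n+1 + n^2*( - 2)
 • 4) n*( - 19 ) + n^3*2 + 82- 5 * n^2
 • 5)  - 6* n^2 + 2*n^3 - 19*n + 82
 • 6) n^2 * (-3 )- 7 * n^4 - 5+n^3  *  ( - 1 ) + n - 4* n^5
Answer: 4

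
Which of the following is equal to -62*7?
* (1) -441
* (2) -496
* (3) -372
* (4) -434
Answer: 4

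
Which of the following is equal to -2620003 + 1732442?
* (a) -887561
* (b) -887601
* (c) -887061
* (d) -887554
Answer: a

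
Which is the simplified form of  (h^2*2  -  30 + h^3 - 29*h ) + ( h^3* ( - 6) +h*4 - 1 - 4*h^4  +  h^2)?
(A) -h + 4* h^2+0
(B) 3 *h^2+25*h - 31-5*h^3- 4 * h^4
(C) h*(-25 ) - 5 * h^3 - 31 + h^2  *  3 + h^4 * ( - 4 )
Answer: C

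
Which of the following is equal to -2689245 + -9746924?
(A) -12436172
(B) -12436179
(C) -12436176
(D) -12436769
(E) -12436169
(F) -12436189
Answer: E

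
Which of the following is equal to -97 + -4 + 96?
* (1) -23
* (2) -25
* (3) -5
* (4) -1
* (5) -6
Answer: 3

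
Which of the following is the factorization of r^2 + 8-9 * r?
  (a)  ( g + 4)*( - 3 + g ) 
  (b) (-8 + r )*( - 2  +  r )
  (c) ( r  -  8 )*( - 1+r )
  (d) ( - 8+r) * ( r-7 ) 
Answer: c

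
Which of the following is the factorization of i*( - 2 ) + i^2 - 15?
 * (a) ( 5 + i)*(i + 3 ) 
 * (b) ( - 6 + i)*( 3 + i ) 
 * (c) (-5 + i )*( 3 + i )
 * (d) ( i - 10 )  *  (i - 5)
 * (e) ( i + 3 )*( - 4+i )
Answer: c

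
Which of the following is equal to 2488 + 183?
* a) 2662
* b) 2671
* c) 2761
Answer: b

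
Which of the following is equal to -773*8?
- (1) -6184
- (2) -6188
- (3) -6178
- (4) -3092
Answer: 1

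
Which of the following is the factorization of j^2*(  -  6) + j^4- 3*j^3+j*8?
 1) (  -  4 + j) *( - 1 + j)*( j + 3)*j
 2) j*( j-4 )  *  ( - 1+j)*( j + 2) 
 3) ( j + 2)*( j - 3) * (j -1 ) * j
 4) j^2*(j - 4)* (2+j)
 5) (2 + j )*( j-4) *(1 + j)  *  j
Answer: 2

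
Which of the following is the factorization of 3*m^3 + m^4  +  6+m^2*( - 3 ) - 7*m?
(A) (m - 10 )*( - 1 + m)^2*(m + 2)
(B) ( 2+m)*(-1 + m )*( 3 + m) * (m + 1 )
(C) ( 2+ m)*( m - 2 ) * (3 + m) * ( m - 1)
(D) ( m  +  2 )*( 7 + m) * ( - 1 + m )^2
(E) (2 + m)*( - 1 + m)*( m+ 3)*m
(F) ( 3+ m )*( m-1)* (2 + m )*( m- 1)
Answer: F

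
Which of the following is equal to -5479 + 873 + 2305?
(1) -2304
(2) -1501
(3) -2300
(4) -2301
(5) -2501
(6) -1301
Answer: 4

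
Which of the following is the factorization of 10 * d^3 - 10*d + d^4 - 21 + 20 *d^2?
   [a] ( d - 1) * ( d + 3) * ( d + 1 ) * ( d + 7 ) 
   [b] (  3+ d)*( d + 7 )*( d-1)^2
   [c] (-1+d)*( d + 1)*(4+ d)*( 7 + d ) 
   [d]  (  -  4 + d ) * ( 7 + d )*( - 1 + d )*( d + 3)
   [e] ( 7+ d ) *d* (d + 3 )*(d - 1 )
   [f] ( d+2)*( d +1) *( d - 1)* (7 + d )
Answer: a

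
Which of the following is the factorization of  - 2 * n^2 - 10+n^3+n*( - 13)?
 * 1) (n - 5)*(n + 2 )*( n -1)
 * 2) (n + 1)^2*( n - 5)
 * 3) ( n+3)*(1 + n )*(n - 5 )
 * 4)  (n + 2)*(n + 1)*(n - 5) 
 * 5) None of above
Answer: 4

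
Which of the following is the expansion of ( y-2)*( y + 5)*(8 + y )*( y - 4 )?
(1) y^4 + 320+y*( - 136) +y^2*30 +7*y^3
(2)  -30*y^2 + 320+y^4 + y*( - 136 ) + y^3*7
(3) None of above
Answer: 2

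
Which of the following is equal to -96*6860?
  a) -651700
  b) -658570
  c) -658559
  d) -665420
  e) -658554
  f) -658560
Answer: f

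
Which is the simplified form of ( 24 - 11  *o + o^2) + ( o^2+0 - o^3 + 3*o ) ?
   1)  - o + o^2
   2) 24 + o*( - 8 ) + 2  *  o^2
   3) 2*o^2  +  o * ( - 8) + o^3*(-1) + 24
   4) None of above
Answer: 3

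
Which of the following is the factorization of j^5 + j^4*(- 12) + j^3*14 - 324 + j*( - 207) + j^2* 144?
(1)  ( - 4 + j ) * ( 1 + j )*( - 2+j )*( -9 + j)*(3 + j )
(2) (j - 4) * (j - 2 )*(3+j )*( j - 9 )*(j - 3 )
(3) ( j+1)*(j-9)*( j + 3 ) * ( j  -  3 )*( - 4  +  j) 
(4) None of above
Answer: 3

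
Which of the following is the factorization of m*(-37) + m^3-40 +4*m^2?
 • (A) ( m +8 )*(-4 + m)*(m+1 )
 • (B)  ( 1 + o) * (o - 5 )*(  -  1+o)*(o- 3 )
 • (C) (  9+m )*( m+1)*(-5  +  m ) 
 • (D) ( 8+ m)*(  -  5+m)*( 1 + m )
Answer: D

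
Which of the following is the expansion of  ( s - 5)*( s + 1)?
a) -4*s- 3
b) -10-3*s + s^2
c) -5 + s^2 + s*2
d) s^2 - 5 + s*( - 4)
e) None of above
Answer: d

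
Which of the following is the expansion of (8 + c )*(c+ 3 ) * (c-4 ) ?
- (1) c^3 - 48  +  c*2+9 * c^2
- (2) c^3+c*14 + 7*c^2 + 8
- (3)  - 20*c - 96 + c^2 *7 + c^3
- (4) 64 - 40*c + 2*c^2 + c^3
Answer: 3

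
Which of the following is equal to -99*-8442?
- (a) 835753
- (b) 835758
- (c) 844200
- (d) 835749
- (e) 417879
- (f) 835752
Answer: b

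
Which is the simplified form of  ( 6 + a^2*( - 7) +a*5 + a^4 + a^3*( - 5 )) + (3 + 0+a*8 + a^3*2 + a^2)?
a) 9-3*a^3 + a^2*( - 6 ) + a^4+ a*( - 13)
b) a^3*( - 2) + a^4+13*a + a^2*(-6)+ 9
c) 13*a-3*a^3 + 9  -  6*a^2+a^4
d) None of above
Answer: c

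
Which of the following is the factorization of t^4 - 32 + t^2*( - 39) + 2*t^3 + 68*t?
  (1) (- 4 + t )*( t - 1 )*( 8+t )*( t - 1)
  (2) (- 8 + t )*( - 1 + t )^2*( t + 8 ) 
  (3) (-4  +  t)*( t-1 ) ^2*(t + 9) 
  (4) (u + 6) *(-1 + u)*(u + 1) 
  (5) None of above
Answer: 1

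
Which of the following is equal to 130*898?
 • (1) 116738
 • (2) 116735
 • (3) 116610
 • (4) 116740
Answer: 4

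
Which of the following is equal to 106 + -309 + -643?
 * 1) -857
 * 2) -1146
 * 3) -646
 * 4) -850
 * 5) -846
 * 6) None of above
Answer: 5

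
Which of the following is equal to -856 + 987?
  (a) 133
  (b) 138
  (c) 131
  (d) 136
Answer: c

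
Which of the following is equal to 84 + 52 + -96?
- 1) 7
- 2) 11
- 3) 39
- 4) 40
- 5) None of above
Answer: 4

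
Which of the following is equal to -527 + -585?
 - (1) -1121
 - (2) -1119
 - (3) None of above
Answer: 3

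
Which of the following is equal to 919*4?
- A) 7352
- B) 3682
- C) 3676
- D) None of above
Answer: C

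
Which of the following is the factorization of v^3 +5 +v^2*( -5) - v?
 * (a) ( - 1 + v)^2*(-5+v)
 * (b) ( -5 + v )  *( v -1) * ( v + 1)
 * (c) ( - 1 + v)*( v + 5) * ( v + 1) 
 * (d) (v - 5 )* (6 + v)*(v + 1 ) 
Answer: b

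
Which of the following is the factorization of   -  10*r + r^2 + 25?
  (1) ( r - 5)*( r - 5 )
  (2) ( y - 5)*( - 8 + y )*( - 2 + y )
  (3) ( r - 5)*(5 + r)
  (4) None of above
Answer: 1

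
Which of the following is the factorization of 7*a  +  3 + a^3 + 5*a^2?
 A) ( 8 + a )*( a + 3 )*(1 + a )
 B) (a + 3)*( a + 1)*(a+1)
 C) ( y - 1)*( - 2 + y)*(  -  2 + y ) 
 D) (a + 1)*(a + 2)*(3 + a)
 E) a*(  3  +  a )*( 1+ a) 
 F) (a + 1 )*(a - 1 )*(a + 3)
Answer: B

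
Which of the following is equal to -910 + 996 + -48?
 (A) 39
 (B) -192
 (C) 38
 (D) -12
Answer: C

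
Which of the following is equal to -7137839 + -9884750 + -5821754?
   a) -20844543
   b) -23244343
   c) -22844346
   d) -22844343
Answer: d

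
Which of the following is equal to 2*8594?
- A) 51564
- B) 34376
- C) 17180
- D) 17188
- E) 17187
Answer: D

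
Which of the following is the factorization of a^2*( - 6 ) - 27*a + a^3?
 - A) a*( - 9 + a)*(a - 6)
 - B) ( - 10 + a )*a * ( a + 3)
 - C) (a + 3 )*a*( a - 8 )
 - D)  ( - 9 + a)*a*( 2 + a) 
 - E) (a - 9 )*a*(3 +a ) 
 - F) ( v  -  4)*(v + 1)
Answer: E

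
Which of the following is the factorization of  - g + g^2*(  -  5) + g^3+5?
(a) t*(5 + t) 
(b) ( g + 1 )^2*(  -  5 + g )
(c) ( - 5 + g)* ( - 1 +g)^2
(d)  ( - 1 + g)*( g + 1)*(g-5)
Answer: d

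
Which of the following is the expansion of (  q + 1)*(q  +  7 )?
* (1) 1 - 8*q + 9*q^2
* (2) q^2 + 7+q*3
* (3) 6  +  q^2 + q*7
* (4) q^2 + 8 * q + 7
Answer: 4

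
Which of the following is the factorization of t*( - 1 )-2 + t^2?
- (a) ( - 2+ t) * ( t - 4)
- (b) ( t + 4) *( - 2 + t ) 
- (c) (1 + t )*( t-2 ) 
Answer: c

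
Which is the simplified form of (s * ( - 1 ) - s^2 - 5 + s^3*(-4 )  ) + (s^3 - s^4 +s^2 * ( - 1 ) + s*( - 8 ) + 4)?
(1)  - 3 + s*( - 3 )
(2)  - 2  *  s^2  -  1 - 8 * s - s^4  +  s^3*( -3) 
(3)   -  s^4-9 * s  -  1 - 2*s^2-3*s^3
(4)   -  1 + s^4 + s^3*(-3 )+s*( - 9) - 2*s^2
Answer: 3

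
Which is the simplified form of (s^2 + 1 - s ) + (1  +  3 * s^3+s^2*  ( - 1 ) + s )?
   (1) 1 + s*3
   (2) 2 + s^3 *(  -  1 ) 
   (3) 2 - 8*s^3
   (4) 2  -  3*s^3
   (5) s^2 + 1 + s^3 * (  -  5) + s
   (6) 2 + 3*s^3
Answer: 6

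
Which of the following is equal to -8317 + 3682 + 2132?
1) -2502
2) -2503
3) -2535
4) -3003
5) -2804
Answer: 2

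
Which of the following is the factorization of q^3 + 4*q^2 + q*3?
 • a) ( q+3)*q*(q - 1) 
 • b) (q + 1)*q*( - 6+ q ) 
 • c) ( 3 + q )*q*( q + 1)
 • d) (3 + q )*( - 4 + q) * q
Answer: c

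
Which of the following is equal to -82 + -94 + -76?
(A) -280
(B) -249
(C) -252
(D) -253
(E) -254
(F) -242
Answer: C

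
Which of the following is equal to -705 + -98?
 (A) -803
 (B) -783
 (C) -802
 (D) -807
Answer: A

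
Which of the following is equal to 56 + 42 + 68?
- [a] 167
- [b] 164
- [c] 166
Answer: c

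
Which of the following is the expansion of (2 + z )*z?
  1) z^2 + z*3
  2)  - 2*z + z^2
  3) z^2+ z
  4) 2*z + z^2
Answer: 4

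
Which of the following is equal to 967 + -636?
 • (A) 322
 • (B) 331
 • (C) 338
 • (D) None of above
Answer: B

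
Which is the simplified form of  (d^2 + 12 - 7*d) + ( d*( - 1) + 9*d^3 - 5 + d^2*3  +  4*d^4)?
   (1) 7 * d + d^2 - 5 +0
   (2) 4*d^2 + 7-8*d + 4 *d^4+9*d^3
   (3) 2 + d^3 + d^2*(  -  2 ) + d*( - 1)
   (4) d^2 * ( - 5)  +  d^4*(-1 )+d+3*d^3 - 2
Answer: 2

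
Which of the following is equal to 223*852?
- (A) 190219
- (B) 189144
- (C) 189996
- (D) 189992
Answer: C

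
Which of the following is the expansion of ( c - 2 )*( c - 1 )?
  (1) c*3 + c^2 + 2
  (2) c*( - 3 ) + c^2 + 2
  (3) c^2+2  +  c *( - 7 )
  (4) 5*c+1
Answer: 2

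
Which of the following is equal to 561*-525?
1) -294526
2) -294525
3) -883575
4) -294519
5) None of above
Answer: 2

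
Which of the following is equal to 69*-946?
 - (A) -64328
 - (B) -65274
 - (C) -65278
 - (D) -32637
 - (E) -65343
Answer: B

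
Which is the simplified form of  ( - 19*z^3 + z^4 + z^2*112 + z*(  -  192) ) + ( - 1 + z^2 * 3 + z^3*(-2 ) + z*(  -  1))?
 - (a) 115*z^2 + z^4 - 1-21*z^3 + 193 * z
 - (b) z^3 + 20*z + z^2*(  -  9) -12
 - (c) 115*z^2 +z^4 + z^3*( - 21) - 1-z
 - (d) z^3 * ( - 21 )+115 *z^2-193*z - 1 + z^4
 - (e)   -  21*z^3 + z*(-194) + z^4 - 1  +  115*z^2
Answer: d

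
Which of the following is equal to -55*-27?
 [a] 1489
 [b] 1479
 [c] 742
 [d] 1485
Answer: d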